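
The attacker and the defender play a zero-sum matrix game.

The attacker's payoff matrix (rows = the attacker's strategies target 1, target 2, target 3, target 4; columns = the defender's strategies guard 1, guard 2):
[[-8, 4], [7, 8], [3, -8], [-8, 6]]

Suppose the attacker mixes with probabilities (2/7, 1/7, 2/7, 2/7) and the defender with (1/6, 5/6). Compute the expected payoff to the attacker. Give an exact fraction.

41/42

Against (1/6, 5/6), each row's expected payoff is target 1: 2; target 2: 47/6; target 3: -37/6; target 4: 11/3.
Taking the (2/7, 1/7, 2/7, 2/7)-weighted average: (2/7)·(2) + (1/7)·(47/6) + (2/7)·(-37/6) + (2/7)·(11/3) = 41/42.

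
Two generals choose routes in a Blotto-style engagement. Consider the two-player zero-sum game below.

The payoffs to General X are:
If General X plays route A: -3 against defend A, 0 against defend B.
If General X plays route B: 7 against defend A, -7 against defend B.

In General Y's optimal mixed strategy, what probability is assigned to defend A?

7/17

Row minima are -3 and -7, so General X's maximin is -3; column maxima are 7 and 0, so General Y's minimax is 0. These differ, so the equilibrium is in mixed strategies.
Let General Y play defend A with probability q. General X is indifferent when −3q = 7q − 7(1−q), giving q = 7/17.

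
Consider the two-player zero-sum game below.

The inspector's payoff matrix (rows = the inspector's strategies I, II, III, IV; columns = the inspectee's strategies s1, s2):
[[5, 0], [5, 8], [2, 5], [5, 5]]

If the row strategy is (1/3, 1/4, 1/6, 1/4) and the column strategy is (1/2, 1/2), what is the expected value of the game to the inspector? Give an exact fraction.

Against (1/2, 1/2), each row's expected payoff is I: 5/2; II: 13/2; III: 7/2; IV: 5.
Taking the (1/3, 1/4, 1/6, 1/4)-weighted average: (1/3)·(5/2) + (1/4)·(13/2) + (1/6)·(7/2) + (1/4)·(5) = 103/24.

103/24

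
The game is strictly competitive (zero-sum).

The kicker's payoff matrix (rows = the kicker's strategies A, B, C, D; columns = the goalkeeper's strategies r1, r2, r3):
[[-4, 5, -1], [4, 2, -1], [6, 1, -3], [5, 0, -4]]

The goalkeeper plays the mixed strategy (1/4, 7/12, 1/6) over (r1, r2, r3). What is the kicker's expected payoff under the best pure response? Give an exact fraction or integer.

A: (-4)·(1/4) + (5)·(7/12) + (-1)·(1/6) = 7/4.
B: (4)·(1/4) + (2)·(7/12) + (-1)·(1/6) = 2.
C: (6)·(1/4) + (1)·(7/12) + (-3)·(1/6) = 19/12.
D: (5)·(1/4) + (0)·(7/12) + (-4)·(1/6) = 7/12.
The best pure response is B with expected payoff 2.

2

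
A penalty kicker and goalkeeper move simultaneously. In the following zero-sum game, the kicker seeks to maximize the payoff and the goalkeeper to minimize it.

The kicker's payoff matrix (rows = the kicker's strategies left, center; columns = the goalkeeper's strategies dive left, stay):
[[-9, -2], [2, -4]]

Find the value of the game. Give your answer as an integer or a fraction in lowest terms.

-40/13

Row minima are -9 and -4, so the kicker's maximin is -4; column maxima are 2 and -2, so the goalkeeper's minimax is -2. These differ, so the equilibrium is in mixed strategies.
Let the kicker play left with probability p. The goalkeeper is indifferent when −9p + 2(1−p) = −2p − 4(1−p), giving p = 6/13.
Let the goalkeeper play dive left with probability q. The kicker is indifferent when −9q − 2(1−q) = 2q − 4(1−q), giving q = 2/13.
The value is -9·(2/13) + (-2)·(11/13) = -40/13.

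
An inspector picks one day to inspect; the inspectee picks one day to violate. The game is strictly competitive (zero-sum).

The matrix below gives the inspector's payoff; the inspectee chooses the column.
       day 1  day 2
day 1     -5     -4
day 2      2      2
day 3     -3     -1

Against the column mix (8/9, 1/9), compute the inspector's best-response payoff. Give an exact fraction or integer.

2

day 1: (-5)·(8/9) + (-4)·(1/9) = -44/9.
day 2: (2)·(8/9) + (2)·(1/9) = 2.
day 3: (-3)·(8/9) + (-1)·(1/9) = -25/9.
The best pure response is day 2 with expected payoff 2.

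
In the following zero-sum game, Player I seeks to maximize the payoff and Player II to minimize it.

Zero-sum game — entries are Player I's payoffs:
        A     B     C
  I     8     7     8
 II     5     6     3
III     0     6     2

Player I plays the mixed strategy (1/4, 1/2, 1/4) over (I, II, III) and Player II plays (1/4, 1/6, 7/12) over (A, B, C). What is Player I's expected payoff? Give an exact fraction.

Against (1/4, 1/6, 7/12), each row's expected payoff is I: 47/6; II: 4; III: 13/6.
Taking the (1/4, 1/2, 1/4)-weighted average: (1/4)·(47/6) + (1/2)·(4) + (1/4)·(13/6) = 9/2.

9/2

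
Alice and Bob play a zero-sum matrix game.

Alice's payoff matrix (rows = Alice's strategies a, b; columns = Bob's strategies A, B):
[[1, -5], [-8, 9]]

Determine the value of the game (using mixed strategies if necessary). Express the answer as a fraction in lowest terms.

-31/23

Row minima are -5 and -8, so Alice's maximin is -5; column maxima are 1 and 9, so Bob's minimax is 1. These differ, so the equilibrium is in mixed strategies.
Let Alice play a with probability p. Bob is indifferent when p − 8(1−p) = −5p + 9(1−p), giving p = 17/23.
Let Bob play A with probability q. Alice is indifferent when q − 5(1−q) = −8q + 9(1−q), giving q = 14/23.
The value is 1·(14/23) + (-5)·(9/23) = -31/23.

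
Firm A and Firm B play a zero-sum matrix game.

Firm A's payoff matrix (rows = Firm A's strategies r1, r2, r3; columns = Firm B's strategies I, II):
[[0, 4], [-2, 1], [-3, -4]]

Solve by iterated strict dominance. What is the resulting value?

Row r3 is strictly dominated by row r1 (0>-3, 4>-4); eliminate r3.
Column II is strictly dominated by I for Firm B (0<4, -2<1); eliminate II.
Row r2 is strictly dominated by row r1 (0>-2); eliminate r2.
Only (r1, I) remains, with payoff 0.

0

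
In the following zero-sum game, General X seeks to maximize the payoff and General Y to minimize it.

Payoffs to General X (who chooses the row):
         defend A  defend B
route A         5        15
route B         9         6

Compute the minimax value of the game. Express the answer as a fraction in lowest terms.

105/13

Row minima are 5 and 6, so General X's maximin is 6; column maxima are 9 and 15, so General Y's minimax is 9. These differ, so the equilibrium is in mixed strategies.
Let General X play route A with probability p. General Y is indifferent when 5p + 9(1−p) = 15p + 6(1−p), giving p = 3/13.
Let General Y play defend A with probability q. General X is indifferent when 5q + 15(1−q) = 9q + 6(1−q), giving q = 9/13.
The value is 5·(9/13) + (15)·(4/13) = 105/13.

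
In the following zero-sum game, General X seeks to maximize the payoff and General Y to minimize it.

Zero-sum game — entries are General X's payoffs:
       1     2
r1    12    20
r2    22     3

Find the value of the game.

Row minima are 12 and 3, so General X's maximin is 12; column maxima are 22 and 20, so General Y's minimax is 20. These differ, so the equilibrium is in mixed strategies.
Let General X play r1 with probability p. General Y is indifferent when 12p + 22(1−p) = 20p + 3(1−p), giving p = 19/27.
Let General Y play 1 with probability q. General X is indifferent when 12q + 20(1−q) = 22q + 3(1−q), giving q = 17/27.
The value is 12·(17/27) + (20)·(10/27) = 404/27.

404/27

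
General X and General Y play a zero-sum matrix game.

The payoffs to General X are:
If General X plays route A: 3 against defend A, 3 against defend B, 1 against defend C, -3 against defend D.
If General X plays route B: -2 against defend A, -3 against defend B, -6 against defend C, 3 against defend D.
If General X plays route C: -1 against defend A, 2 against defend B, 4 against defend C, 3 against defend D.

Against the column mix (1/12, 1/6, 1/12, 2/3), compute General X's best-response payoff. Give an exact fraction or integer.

31/12

route A: (3)·(1/12) + (3)·(1/6) + (1)·(1/12) + (-3)·(2/3) = -7/6.
route B: (-2)·(1/12) + (-3)·(1/6) + (-6)·(1/12) + (3)·(2/3) = 5/6.
route C: (-1)·(1/12) + (2)·(1/6) + (4)·(1/12) + (3)·(2/3) = 31/12.
The best pure response is route C with expected payoff 31/12.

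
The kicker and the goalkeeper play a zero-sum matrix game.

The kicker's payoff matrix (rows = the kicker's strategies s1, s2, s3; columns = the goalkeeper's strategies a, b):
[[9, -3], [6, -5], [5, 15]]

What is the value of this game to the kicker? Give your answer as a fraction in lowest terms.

75/11

Row s2 is strictly dominated by row s1, so the kicker never plays it.
The remaining 2×2 game on (s1, s3) × (a, b) has no saddle point. Let the kicker play s1 with probability p; indifference gives 9p + 5(1−p) = −3p + 15(1−p), so p = 5/11.
Similarly the goalkeeper's optimal q on a is 9/11, and the value is 9·(9/11) + (-3)·(2/11) = 75/11.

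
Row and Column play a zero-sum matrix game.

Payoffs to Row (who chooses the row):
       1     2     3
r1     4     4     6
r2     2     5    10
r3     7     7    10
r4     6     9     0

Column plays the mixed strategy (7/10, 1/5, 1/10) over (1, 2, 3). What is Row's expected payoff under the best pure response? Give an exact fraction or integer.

r1: (4)·(7/10) + (4)·(1/5) + (6)·(1/10) = 21/5.
r2: (2)·(7/10) + (5)·(1/5) + (10)·(1/10) = 17/5.
r3: (7)·(7/10) + (7)·(1/5) + (10)·(1/10) = 73/10.
r4: (6)·(7/10) + (9)·(1/5) + (0)·(1/10) = 6.
The best pure response is r3 with expected payoff 73/10.

73/10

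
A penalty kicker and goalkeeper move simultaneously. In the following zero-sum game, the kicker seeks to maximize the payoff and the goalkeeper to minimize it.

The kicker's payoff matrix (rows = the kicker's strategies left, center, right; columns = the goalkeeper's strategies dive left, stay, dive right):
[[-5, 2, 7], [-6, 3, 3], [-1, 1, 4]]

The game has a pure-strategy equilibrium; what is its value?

Row minima: -5, -6, -1 → the kicker's maximin is -1.
Column maxima: -1, 3, 7 → the goalkeeper's minimax is -1.
They coincide at (right, dive left), so the value is -1.

-1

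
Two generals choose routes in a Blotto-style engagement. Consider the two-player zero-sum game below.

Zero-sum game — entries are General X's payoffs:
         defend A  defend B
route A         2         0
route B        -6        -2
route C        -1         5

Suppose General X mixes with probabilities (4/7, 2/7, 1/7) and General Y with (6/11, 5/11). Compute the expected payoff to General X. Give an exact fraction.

Against (6/11, 5/11), each row's expected payoff is route A: 12/11; route B: -46/11; route C: 19/11.
Taking the (4/7, 2/7, 1/7)-weighted average: (4/7)·(12/11) + (2/7)·(-46/11) + (1/7)·(19/11) = -25/77.

-25/77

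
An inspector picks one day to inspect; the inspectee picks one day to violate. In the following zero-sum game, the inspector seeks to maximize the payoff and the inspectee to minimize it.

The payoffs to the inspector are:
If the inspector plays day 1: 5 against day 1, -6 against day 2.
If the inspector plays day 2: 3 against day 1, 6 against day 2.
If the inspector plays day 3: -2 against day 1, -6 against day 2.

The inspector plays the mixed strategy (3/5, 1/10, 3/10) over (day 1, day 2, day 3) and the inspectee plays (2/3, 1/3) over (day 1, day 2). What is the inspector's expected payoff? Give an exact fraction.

Against (2/3, 1/3), each row's expected payoff is day 1: 4/3; day 2: 4; day 3: -10/3.
Taking the (3/5, 1/10, 3/10)-weighted average: (3/5)·(4/3) + (1/10)·(4) + (3/10)·(-10/3) = 1/5.

1/5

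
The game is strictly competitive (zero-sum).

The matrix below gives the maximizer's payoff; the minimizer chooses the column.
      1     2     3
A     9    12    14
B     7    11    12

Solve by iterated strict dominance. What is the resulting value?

9

Column 3 is strictly dominated by 1 for the minimizer (9<14, 7<12); eliminate 3.
Column 2 is strictly dominated by 1 for the minimizer (9<12, 7<11); eliminate 2.
Row B is strictly dominated by row A (9>7); eliminate B.
Only (A, 1) remains, with payoff 9.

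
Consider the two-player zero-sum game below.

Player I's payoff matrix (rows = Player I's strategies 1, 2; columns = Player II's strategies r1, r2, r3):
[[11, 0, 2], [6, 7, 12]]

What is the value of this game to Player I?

Column r3 is strictly dominated by r2 for Player II (it gives Player I more in every row).
The remaining 2×2 game on (1, 2) × (r1, r2) has no saddle point. Let Player I play 1 with probability p; indifference gives 11p + 6(1−p) = 7(1−p), so p = 1/12.
Similarly Player II's optimal q on r1 is 7/12, and the value is 11·(7/12) + (0)·(5/12) = 77/12.

77/12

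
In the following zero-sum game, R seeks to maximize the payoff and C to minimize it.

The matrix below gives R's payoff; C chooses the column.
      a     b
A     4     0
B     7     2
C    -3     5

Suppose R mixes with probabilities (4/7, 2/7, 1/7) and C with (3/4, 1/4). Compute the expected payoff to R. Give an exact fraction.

45/14

Against (3/4, 1/4), each row's expected payoff is A: 3; B: 23/4; C: -1.
Taking the (4/7, 2/7, 1/7)-weighted average: (4/7)·(3) + (2/7)·(23/4) + (1/7)·(-1) = 45/14.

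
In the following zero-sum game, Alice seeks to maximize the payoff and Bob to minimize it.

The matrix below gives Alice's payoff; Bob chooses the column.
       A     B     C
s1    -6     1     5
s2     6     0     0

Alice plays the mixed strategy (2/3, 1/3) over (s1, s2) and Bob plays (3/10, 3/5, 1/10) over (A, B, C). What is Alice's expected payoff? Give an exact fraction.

2/15

Against (3/10, 3/5, 1/10), each row's expected payoff is s1: -7/10; s2: 9/5.
Taking the (2/3, 1/3)-weighted average: (2/3)·(-7/10) + (1/3)·(9/5) = 2/15.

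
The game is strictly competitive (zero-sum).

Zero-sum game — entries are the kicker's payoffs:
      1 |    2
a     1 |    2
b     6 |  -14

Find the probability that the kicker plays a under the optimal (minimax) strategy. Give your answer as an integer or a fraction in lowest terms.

Row minima are 1 and -14, so the kicker's maximin is 1; column maxima are 6 and 2, so the goalkeeper's minimax is 2. These differ, so the equilibrium is in mixed strategies.
Let the kicker play a with probability p. The goalkeeper is indifferent when p + 6(1−p) = 2p − 14(1−p), giving p = 20/21.

20/21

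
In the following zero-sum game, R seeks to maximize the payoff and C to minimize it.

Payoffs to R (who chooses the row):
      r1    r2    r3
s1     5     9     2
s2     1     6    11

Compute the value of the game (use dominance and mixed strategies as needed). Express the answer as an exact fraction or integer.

Column r2 is strictly dominated by r1 for C (it gives R more in every row).
The remaining 2×2 game on (s1, s2) × (r1, r3) has no saddle point. Let R play s1 with probability p; indifference gives 5p + (1−p) = 2p + 11(1−p), so p = 10/13.
Similarly C's optimal q on r1 is 9/13, and the value is 5·(9/13) + (2)·(4/13) = 53/13.

53/13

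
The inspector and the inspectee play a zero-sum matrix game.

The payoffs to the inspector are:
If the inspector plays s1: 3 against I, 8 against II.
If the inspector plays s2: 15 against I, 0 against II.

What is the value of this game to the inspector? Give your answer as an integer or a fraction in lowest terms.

Row minima are 3 and 0, so the inspector's maximin is 3; column maxima are 15 and 8, so the inspectee's minimax is 8. These differ, so the equilibrium is in mixed strategies.
Let the inspector play s1 with probability p. The inspectee is indifferent when 3p + 15(1−p) = 8p, giving p = 3/4.
Let the inspectee play I with probability q. The inspector is indifferent when 3q + 8(1−q) = 15q, giving q = 2/5.
The value is 3·(2/5) + (8)·(3/5) = 6.

6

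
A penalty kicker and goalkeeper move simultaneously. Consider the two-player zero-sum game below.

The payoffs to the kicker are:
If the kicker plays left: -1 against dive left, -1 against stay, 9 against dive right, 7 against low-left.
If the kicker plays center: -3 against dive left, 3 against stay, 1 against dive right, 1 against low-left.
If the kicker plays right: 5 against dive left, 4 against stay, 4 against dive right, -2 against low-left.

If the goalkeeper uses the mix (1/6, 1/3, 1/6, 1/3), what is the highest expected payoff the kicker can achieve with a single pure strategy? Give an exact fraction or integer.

10/3

left: (-1)·(1/6) + (-1)·(1/3) + (9)·(1/6) + (7)·(1/3) = 10/3.
center: (-3)·(1/6) + (3)·(1/3) + (1)·(1/6) + (1)·(1/3) = 1.
right: (5)·(1/6) + (4)·(1/3) + (4)·(1/6) + (-2)·(1/3) = 13/6.
The best pure response is left with expected payoff 10/3.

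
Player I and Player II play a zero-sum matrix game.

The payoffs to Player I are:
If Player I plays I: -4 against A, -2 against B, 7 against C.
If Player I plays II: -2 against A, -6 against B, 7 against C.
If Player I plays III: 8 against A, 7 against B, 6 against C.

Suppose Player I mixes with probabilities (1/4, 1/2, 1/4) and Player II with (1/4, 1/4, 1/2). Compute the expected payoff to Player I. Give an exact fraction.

47/16

Against (1/4, 1/4, 1/2), each row's expected payoff is I: 2; II: 3/2; III: 27/4.
Taking the (1/4, 1/2, 1/4)-weighted average: (1/4)·(2) + (1/2)·(3/2) + (1/4)·(27/4) = 47/16.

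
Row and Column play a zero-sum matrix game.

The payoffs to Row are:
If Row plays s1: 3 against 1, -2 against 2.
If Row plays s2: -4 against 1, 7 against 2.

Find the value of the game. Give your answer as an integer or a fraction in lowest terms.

13/16

Row minima are -2 and -4, so Row's maximin is -2; column maxima are 3 and 7, so Column's minimax is 3. These differ, so the equilibrium is in mixed strategies.
Let Row play s1 with probability p. Column is indifferent when 3p − 4(1−p) = −2p + 7(1−p), giving p = 11/16.
Let Column play 1 with probability q. Row is indifferent when 3q − 2(1−q) = −4q + 7(1−q), giving q = 9/16.
The value is 3·(9/16) + (-2)·(7/16) = 13/16.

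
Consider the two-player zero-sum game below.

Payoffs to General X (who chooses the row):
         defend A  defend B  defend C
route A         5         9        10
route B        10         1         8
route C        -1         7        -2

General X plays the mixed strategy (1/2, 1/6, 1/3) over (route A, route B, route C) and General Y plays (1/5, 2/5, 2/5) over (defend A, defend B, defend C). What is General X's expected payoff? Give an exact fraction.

Against (1/5, 2/5, 2/5), each row's expected payoff is route A: 43/5; route B: 28/5; route C: 9/5.
Taking the (1/2, 1/6, 1/3)-weighted average: (1/2)·(43/5) + (1/6)·(28/5) + (1/3)·(9/5) = 35/6.

35/6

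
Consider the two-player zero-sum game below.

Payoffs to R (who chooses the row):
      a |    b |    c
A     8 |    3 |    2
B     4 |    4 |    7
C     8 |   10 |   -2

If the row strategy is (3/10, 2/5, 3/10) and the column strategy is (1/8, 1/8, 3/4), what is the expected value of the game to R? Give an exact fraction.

Against (1/8, 1/8, 3/4), each row's expected payoff is A: 23/8; B: 25/4; C: 3/4.
Taking the (3/10, 2/5, 3/10)-weighted average: (3/10)·(23/8) + (2/5)·(25/4) + (3/10)·(3/4) = 287/80.

287/80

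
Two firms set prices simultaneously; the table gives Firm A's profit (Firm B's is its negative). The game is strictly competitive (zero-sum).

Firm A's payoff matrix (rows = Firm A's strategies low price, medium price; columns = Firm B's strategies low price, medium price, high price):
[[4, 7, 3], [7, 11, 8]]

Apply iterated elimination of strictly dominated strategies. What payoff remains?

Column medium price is strictly dominated by low price for Firm B (4<7, 7<11); eliminate medium price.
Row low price is strictly dominated by row medium price (7>4, 8>3); eliminate low price.
Column high price is strictly dominated by low price for Firm B (7<8); eliminate high price.
Only (medium price, low price) remains, with payoff 7.

7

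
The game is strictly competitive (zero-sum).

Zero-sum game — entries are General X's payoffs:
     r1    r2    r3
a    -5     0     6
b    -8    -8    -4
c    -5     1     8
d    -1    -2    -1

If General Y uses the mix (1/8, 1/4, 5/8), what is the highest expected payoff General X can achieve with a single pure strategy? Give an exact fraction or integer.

37/8

a: (-5)·(1/8) + (0)·(1/4) + (6)·(5/8) = 25/8.
b: (-8)·(1/8) + (-8)·(1/4) + (-4)·(5/8) = -11/2.
c: (-5)·(1/8) + (1)·(1/4) + (8)·(5/8) = 37/8.
d: (-1)·(1/8) + (-2)·(1/4) + (-1)·(5/8) = -5/4.
The best pure response is c with expected payoff 37/8.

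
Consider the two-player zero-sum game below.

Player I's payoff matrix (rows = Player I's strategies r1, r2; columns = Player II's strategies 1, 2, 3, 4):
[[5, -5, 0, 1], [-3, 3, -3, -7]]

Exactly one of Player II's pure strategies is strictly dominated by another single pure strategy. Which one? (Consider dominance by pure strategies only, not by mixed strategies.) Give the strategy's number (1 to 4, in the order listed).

Player II prefers columns that give Player I less. Compare 1 with 4: 1 < 5, -7 < -3.
So 4 strictly dominates 1 for Player II; 1 is strictly dominated.

1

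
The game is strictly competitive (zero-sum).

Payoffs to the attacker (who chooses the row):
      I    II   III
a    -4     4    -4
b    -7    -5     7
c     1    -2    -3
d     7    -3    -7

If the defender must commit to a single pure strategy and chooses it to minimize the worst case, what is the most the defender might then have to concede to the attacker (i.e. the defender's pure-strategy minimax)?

4

The worst case (largest entry) in each column is I: 7, II: 4, III: 7.
The best (smallest) of these is 4.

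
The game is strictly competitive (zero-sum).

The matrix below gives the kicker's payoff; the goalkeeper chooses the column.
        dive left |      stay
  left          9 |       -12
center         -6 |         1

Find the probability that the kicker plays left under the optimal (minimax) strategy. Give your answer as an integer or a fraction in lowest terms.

1/4

Row minima are -12 and -6, so the kicker's maximin is -6; column maxima are 9 and 1, so the goalkeeper's minimax is 1. These differ, so the equilibrium is in mixed strategies.
Let the kicker play left with probability p. The goalkeeper is indifferent when 9p − 6(1−p) = −12p + (1−p), giving p = 1/4.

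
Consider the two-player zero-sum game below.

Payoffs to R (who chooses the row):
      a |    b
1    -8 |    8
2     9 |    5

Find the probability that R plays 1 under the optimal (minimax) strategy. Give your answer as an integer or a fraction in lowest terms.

Row minima are -8 and 5, so R's maximin is 5; column maxima are 9 and 8, so C's minimax is 8. These differ, so the equilibrium is in mixed strategies.
Let R play 1 with probability p. C is indifferent when −8p + 9(1−p) = 8p + 5(1−p), giving p = 1/5.

1/5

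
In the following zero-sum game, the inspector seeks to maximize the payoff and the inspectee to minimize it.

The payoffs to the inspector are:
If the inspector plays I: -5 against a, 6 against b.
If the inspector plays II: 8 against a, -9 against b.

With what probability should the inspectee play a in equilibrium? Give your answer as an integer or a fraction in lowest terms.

Row minima are -5 and -9, so the inspector's maximin is -5; column maxima are 8 and 6, so the inspectee's minimax is 6. These differ, so the equilibrium is in mixed strategies.
Let the inspectee play a with probability q. The inspector is indifferent when −5q + 6(1−q) = 8q − 9(1−q), giving q = 15/28.

15/28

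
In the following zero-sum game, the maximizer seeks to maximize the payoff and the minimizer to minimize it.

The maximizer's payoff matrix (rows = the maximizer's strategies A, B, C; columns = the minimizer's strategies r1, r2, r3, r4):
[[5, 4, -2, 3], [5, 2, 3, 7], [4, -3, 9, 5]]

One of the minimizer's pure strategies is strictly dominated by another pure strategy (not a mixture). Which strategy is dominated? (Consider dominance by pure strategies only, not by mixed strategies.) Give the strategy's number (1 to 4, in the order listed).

The minimizer prefers columns that give the maximizer less. Compare r1 with r2: 4 < 5, 2 < 5, -3 < 4.
So r2 strictly dominates r1 for the minimizer; r1 is strictly dominated.

1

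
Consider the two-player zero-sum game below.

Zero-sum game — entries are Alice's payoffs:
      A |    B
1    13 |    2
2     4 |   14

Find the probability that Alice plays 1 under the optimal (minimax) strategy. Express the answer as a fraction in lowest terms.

Row minima are 2 and 4, so Alice's maximin is 4; column maxima are 13 and 14, so Bob's minimax is 13. These differ, so the equilibrium is in mixed strategies.
Let Alice play 1 with probability p. Bob is indifferent when 13p + 4(1−p) = 2p + 14(1−p), giving p = 10/21.

10/21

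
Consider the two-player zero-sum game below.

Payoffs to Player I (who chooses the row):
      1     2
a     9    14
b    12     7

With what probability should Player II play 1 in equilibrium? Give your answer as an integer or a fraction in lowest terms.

7/10

Row minima are 9 and 7, so Player I's maximin is 9; column maxima are 12 and 14, so Player II's minimax is 12. These differ, so the equilibrium is in mixed strategies.
Let Player II play 1 with probability q. Player I is indifferent when 9q + 14(1−q) = 12q + 7(1−q), giving q = 7/10.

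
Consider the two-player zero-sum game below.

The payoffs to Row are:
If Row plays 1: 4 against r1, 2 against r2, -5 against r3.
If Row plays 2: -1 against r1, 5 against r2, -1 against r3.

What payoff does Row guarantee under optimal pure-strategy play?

Row minima: -5, -1 → Row's maximin is -1.
Column maxima: 4, 5, -1 → Column's minimax is -1.
They coincide at (2, r3), so the value is -1.

-1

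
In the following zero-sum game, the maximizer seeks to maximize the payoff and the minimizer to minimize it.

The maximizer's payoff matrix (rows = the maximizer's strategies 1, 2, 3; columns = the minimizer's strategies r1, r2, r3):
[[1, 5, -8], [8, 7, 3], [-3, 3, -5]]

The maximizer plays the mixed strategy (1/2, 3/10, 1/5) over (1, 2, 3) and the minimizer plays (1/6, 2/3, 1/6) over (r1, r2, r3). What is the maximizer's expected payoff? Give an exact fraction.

19/6

Against (1/6, 2/3, 1/6), each row's expected payoff is 1: 13/6; 2: 13/2; 3: 2/3.
Taking the (1/2, 3/10, 1/5)-weighted average: (1/2)·(13/6) + (3/10)·(13/2) + (1/5)·(2/3) = 19/6.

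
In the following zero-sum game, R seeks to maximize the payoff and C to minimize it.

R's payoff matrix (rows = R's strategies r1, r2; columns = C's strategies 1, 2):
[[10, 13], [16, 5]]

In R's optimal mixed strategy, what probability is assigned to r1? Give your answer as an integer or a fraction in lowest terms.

Row minima are 10 and 5, so R's maximin is 10; column maxima are 16 and 13, so C's minimax is 13. These differ, so the equilibrium is in mixed strategies.
Let R play r1 with probability p. C is indifferent when 10p + 16(1−p) = 13p + 5(1−p), giving p = 11/14.

11/14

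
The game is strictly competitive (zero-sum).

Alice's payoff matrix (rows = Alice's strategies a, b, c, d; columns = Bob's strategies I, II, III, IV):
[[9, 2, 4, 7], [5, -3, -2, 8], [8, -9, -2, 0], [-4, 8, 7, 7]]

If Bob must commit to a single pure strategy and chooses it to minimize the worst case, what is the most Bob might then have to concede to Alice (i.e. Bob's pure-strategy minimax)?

7

The worst case (largest entry) in each column is I: 9, II: 8, III: 7, IV: 8.
The best (smallest) of these is 7.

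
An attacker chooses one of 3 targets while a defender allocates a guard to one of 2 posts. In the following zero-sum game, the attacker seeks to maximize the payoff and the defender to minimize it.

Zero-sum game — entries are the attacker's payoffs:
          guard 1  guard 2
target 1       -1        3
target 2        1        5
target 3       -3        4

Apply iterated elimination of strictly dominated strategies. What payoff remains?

1

Row target 1 is strictly dominated by row target 2 (1>-1, 5>3); eliminate target 1.
Row target 3 is strictly dominated by row target 2 (1>-3, 5>4); eliminate target 3.
Column guard 2 is strictly dominated by guard 1 for the defender (1<5); eliminate guard 2.
Only (target 2, guard 1) remains, with payoff 1.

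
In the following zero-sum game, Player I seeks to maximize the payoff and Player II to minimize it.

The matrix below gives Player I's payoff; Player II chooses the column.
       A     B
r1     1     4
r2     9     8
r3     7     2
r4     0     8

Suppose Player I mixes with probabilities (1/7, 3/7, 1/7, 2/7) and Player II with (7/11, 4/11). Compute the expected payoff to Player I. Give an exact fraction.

39/7

Against (7/11, 4/11), each row's expected payoff is r1: 23/11; r2: 95/11; r3: 57/11; r4: 32/11.
Taking the (1/7, 3/7, 1/7, 2/7)-weighted average: (1/7)·(23/11) + (3/7)·(95/11) + (1/7)·(57/11) + (2/7)·(32/11) = 39/7.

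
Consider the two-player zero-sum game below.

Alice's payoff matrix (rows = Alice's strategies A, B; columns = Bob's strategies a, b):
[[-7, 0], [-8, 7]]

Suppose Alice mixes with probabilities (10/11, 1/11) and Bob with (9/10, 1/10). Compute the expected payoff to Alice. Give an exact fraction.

Against (9/10, 1/10), each row's expected payoff is A: -63/10; B: -13/2.
Taking the (10/11, 1/11)-weighted average: (10/11)·(-63/10) + (1/11)·(-13/2) = -139/22.

-139/22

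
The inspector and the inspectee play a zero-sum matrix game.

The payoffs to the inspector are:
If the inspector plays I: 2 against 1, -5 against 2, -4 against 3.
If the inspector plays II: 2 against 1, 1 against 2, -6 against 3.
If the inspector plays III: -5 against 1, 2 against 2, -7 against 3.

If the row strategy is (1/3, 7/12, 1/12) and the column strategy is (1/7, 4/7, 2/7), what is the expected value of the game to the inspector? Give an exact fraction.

-157/84

Against (1/7, 4/7, 2/7), each row's expected payoff is I: -26/7; II: -6/7; III: -11/7.
Taking the (1/3, 7/12, 1/12)-weighted average: (1/3)·(-26/7) + (7/12)·(-6/7) + (1/12)·(-11/7) = -157/84.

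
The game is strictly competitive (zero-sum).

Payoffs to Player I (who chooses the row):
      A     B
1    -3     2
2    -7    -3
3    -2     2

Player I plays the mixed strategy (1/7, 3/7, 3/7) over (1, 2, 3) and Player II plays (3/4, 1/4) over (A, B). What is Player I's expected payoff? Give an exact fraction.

Against (3/4, 1/4), each row's expected payoff is 1: -7/4; 2: -6; 3: -1.
Taking the (1/7, 3/7, 3/7)-weighted average: (1/7)·(-7/4) + (3/7)·(-6) + (3/7)·(-1) = -13/4.

-13/4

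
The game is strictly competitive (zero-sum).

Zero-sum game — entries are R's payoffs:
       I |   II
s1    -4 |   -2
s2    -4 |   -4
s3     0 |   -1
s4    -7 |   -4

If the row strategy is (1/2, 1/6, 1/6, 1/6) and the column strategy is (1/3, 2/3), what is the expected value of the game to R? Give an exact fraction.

Against (1/3, 2/3), each row's expected payoff is s1: -8/3; s2: -4; s3: -2/3; s4: -5.
Taking the (1/2, 1/6, 1/6, 1/6)-weighted average: (1/2)·(-8/3) + (1/6)·(-4) + (1/6)·(-2/3) + (1/6)·(-5) = -53/18.

-53/18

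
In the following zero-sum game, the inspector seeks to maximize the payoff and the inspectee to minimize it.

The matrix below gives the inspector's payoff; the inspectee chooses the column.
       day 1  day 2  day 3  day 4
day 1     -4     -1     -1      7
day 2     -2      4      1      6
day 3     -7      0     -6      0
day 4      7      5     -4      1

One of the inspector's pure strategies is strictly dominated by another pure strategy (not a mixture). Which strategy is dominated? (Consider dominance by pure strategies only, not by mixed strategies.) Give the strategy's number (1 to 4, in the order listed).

Compare day 3 with day 2: -2 > -7, 4 > 0, 1 > -6, 6 > 0.
So day 2 strictly dominates day 3 for the inspector; day 3 is strictly dominated.

3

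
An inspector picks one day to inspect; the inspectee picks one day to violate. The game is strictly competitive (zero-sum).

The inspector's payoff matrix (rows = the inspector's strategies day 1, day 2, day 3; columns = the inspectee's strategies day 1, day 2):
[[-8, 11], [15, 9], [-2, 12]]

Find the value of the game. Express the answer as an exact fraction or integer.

99/10

Row day 1 is strictly dominated by row day 3, so the inspector never plays it.
The remaining 2×2 game on (day 2, day 3) × (day 1, day 2) has no saddle point. Let the inspector play day 2 with probability p; indifference gives 15p − 2(1−p) = 9p + 12(1−p), so p = 7/10.
Similarly the inspectee's optimal q on day 1 is 3/20, and the value is 15·(3/20) + (9)·(17/20) = 99/10.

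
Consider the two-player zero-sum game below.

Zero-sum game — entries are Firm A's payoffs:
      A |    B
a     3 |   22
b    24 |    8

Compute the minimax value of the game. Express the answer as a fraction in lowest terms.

Row minima are 3 and 8, so Firm A's maximin is 8; column maxima are 24 and 22, so Firm B's minimax is 22. These differ, so the equilibrium is in mixed strategies.
Let Firm A play a with probability p. Firm B is indifferent when 3p + 24(1−p) = 22p + 8(1−p), giving p = 16/35.
Let Firm B play A with probability q. Firm A is indifferent when 3q + 22(1−q) = 24q + 8(1−q), giving q = 2/5.
The value is 3·(2/5) + (22)·(3/5) = 72/5.

72/5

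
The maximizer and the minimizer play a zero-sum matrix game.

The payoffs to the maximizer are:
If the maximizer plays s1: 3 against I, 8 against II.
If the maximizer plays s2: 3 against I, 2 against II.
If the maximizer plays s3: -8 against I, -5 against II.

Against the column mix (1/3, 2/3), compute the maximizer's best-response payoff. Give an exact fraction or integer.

19/3

s1: (3)·(1/3) + (8)·(2/3) = 19/3.
s2: (3)·(1/3) + (2)·(2/3) = 7/3.
s3: (-8)·(1/3) + (-5)·(2/3) = -6.
The best pure response is s1 with expected payoff 19/3.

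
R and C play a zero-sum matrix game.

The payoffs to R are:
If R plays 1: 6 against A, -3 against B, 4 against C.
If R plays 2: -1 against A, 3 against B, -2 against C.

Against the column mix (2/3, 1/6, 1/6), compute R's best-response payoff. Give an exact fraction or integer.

1: (6)·(2/3) + (-3)·(1/6) + (4)·(1/6) = 25/6.
2: (-1)·(2/3) + (3)·(1/6) + (-2)·(1/6) = -1/2.
The best pure response is 1 with expected payoff 25/6.

25/6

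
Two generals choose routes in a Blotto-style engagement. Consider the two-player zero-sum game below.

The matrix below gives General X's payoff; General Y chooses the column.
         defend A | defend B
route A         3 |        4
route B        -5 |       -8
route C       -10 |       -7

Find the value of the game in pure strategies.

3

Row minima: 3, -8, -10 → General X's maximin is 3.
Column maxima: 3, 4 → General Y's minimax is 3.
They coincide at (route A, defend A), so the value is 3.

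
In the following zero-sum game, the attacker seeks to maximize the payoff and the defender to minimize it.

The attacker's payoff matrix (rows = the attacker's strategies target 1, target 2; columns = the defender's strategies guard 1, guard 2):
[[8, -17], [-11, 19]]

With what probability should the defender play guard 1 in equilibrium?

36/55

Row minima are -17 and -11, so the attacker's maximin is -11; column maxima are 8 and 19, so the defender's minimax is 8. These differ, so the equilibrium is in mixed strategies.
Let the defender play guard 1 with probability q. The attacker is indifferent when 8q − 17(1−q) = −11q + 19(1−q), giving q = 36/55.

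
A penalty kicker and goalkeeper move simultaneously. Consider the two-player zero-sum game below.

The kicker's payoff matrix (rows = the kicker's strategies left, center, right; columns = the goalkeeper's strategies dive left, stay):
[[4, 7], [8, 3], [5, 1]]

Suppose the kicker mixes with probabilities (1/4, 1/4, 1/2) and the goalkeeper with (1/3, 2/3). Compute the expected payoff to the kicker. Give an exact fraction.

Against (1/3, 2/3), each row's expected payoff is left: 6; center: 14/3; right: 7/3.
Taking the (1/4, 1/4, 1/2)-weighted average: (1/4)·(6) + (1/4)·(14/3) + (1/2)·(7/3) = 23/6.

23/6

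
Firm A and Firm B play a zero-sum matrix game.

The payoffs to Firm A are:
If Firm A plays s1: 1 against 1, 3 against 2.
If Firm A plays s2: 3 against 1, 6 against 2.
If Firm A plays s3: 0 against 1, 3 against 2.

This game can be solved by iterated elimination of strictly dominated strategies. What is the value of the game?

Column 2 is strictly dominated by 1 for Firm B (1<3, 3<6, 0<3); eliminate 2.
Row s3 is strictly dominated by row s1 (1>0); eliminate s3.
Row s1 is strictly dominated by row s2 (3>1); eliminate s1.
Only (s2, 1) remains, with payoff 3.

3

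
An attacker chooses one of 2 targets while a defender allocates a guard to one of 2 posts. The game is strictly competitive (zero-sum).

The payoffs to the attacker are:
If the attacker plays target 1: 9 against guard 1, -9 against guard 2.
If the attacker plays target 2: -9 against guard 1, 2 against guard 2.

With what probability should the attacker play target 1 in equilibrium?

Row minima are -9 and -9, so the attacker's maximin is -9; column maxima are 9 and 2, so the defender's minimax is 2. These differ, so the equilibrium is in mixed strategies.
Let the attacker play target 1 with probability p. The defender is indifferent when 9p − 9(1−p) = −9p + 2(1−p), giving p = 11/29.

11/29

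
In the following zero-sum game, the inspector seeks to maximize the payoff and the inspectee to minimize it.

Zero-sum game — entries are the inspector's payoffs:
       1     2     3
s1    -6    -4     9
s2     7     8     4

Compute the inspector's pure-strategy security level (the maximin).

4

The worst-case payoff for each row is s1: -6, s2: 4.
The best of these is 4.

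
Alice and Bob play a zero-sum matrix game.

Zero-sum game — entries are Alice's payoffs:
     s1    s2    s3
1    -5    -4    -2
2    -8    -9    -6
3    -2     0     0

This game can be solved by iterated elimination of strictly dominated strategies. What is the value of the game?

Row 2 is strictly dominated by row 1 (-5>-8, -4>-9, -2>-6); eliminate 2.
Column s3 is strictly dominated by s1 for Bob (-5<-2, -2<0); eliminate s3.
Column s2 is strictly dominated by s1 for Bob (-5<-4, -2<0); eliminate s2.
Row 1 is strictly dominated by row 3 (-2>-5); eliminate 1.
Only (3, s1) remains, with payoff -2.

-2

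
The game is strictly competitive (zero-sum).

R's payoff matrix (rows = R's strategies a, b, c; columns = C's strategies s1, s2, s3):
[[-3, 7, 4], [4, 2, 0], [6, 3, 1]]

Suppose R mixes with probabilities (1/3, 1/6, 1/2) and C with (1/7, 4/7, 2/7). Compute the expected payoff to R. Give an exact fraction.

Against (1/7, 4/7, 2/7), each row's expected payoff is a: 33/7; b: 12/7; c: 20/7.
Taking the (1/3, 1/6, 1/2)-weighted average: (1/3)·(33/7) + (1/6)·(12/7) + (1/2)·(20/7) = 23/7.

23/7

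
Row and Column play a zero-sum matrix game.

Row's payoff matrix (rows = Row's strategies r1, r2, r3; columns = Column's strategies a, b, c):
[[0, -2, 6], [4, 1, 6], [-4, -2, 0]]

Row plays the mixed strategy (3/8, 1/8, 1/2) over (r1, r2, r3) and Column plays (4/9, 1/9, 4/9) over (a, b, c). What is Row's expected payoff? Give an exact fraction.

Against (4/9, 1/9, 4/9), each row's expected payoff is r1: 22/9; r2: 41/9; r3: -2.
Taking the (3/8, 1/8, 1/2)-weighted average: (3/8)·(22/9) + (1/8)·(41/9) + (1/2)·(-2) = 35/72.

35/72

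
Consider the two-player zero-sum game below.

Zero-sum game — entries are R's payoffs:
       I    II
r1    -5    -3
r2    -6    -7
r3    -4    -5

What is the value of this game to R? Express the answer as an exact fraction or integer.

-13/3

Row r2 is strictly dominated by row r3, so R never plays it.
The remaining 2×2 game on (r1, r3) × (I, II) has no saddle point. Let R play r1 with probability p; indifference gives −5p − 4(1−p) = −3p − 5(1−p), so p = 1/3.
Similarly C's optimal q on I is 2/3, and the value is -5·(2/3) + (-3)·(1/3) = -13/3.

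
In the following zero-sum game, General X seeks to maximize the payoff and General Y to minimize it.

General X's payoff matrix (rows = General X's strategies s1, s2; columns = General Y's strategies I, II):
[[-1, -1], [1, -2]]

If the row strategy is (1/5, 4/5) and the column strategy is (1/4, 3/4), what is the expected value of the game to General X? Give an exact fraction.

Against (1/4, 3/4), each row's expected payoff is s1: -1; s2: -5/4.
Taking the (1/5, 4/5)-weighted average: (1/5)·(-1) + (4/5)·(-5/4) = -6/5.

-6/5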